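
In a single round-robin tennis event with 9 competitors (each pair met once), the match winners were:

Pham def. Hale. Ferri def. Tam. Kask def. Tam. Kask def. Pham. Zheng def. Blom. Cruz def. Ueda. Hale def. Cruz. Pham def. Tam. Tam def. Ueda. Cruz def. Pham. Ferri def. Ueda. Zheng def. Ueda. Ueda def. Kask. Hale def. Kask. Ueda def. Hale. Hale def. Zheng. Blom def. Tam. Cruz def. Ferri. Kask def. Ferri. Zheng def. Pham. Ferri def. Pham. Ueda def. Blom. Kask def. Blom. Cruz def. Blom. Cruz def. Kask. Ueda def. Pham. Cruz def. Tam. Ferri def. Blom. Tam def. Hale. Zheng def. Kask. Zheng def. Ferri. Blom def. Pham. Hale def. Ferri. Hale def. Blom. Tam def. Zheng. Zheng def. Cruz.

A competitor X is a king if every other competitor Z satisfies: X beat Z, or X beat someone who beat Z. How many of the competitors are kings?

6

Ferri cannot reach Cruz in two steps.
Kask cannot reach Cruz in two steps.
Cruz reaches everyone (king).
Zheng reaches everyone (king).
Pham reaches everyone (king).
Ueda reaches everyone (king).
Hale reaches everyone (king).
Blom cannot reach Ferri, Kask, Cruz in two steps.
Tam reaches everyone (king).
Kings: Cruz, Zheng, Pham, Ueda, Hale, Tam — 6.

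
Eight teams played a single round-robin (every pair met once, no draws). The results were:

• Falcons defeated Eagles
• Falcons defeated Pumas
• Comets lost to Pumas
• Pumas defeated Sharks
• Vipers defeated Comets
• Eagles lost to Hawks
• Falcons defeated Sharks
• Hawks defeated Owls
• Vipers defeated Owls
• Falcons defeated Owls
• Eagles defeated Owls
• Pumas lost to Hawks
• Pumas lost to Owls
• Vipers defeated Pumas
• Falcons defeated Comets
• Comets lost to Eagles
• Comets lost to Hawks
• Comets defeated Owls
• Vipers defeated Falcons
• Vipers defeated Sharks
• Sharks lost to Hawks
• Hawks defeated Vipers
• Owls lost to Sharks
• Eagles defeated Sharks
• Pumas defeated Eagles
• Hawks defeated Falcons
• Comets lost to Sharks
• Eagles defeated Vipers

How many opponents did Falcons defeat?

5

Falcons' results: beat Comets, Pumas, Owls, Sharks, Eagles; lost to Hawks, Vipers.
That is 5 wins.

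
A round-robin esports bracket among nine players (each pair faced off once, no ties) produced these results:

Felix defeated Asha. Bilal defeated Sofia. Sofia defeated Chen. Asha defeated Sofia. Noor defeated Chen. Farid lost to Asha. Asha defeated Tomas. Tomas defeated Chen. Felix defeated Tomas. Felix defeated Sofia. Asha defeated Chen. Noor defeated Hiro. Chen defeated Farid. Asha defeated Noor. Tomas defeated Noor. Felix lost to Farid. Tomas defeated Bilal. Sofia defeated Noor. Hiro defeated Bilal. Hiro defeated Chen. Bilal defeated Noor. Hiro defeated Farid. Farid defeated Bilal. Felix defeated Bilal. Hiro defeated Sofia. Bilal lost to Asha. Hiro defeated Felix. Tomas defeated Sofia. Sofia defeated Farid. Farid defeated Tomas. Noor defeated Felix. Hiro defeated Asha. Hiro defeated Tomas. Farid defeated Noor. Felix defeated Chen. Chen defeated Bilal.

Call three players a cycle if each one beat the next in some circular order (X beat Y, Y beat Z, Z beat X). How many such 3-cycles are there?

Win totals: Sofia 3, Farid 4, Asha 6, Chen 2, Noor 3, Bilal 2, Hiro 7, Felix 5, Tomas 4.
A player with w wins dominates both others in C(w,2) triples; summing gives 3 + 6 + 15 + 1 + 3 + 1 + 21 + 10 + 6 = 66 transitive triples.
Total triples C(9,3) = 84, so cyclic triples = 84 − 66 = 18.

18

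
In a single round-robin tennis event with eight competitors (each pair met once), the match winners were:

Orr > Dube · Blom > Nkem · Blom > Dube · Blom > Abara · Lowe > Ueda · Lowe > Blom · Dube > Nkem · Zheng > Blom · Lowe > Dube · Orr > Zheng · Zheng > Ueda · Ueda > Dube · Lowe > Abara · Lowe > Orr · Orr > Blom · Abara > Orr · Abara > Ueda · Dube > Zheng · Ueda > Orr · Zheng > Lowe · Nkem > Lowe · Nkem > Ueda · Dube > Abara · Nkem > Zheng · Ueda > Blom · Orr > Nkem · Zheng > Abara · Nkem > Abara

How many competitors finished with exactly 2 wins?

1

Win totals: Lowe 5, Nkem 4, Ueda 3, Blom 3, Dube 3, Abara 2, Zheng 4, Orr 4.
Exactly 2: Abara — 1 competitor.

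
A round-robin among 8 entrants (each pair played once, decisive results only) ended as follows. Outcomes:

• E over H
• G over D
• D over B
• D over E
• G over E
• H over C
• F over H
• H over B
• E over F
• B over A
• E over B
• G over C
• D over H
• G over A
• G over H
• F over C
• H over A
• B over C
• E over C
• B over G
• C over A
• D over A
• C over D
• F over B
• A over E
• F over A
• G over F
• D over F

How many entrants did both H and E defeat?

H beat: A, B, C.
E beat: B, C, F, H.
Both beat: B, C — 2.

2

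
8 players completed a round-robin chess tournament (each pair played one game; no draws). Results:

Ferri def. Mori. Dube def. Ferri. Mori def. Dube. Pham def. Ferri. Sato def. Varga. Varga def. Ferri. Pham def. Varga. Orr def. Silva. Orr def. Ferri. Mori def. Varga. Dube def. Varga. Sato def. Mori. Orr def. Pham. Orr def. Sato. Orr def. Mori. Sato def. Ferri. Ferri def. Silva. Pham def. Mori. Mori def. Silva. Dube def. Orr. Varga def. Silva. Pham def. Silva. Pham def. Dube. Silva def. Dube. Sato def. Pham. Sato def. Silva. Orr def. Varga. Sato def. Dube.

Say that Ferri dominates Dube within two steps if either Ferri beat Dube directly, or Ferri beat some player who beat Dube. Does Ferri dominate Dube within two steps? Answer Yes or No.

Yes

Ferri did not beat Dube directly.
Ferri beat Mori, Silva. Of those, Mori beat Dube.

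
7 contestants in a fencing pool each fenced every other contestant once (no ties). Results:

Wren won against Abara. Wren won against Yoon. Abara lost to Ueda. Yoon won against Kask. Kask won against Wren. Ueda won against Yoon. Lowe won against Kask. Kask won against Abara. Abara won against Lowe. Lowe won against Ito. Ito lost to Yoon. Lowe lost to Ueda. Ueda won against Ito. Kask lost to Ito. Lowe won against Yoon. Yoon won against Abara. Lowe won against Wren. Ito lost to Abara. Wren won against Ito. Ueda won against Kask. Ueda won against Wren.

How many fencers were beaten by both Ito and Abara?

Ito beat: Kask.
Abara beat: Ito, Lowe.
No one was beaten by both.

0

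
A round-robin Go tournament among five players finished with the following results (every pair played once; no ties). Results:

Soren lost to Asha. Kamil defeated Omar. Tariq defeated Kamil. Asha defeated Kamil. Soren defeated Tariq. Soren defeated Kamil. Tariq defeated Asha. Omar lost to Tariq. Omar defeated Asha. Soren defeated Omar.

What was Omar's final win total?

1

Omar's results: beat Asha; lost to Tariq, Kamil, Soren.
That is 1 win.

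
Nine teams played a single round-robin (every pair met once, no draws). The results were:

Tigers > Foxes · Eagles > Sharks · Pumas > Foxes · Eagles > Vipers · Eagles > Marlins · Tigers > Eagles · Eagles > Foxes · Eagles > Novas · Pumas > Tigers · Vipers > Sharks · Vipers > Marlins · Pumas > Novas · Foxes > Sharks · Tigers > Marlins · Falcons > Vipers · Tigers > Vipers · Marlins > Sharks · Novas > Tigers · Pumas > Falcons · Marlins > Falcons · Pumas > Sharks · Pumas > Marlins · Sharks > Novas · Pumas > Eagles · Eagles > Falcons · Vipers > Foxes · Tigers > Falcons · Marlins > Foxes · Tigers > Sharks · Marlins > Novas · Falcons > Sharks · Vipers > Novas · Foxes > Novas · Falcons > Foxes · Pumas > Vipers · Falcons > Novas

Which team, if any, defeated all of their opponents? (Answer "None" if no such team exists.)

Pumas has 8 wins out of 8 opponents — a perfect record.

Pumas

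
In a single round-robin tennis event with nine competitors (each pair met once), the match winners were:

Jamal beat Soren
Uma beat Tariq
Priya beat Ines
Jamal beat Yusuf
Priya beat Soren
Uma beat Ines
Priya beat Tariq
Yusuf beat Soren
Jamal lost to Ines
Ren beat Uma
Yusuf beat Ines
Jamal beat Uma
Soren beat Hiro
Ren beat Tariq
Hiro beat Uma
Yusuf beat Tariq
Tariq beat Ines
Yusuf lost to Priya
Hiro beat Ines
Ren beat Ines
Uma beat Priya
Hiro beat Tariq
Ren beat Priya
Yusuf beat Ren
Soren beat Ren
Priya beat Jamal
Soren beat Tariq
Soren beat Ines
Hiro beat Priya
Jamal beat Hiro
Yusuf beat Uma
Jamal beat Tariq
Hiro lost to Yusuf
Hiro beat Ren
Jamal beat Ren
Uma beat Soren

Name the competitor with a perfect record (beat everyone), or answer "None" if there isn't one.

None

Highest win total is Yusuf with 6 (out of 8 possible).
Yusuf lost to Jamal, Priya, so no competitor went undefeated.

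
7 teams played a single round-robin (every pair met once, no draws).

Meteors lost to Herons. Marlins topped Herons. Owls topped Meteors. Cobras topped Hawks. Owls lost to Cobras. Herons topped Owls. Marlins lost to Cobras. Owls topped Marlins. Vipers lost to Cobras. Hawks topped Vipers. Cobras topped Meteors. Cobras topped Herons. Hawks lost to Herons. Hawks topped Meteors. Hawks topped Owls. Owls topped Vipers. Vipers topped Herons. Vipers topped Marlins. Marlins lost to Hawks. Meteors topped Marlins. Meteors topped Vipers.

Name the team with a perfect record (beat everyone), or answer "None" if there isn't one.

Cobras has 6 wins out of 6 opponents — a perfect record.

Cobras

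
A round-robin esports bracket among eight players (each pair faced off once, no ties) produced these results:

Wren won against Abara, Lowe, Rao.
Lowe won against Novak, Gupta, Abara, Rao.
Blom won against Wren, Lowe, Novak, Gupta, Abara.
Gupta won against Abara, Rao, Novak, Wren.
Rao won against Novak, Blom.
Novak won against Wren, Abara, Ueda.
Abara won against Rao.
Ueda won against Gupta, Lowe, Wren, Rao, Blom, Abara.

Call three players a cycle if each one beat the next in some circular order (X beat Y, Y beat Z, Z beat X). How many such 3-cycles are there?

Win totals: Rao 2, Wren 3, Gupta 4, Abara 1, Lowe 4, Ueda 6, Blom 5, Novak 3.
A player with w wins dominates both others in C(w,2) triples; summing gives 1 + 3 + 6 + 0 + 6 + 15 + 10 + 3 = 44 transitive triples.
Total triples C(8,3) = 56, so cyclic triples = 56 − 44 = 12.

12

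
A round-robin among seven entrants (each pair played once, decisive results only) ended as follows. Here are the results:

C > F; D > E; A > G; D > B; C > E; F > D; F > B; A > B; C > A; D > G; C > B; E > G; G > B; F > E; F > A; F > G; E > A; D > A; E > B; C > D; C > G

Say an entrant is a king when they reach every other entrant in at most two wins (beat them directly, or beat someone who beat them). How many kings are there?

A cannot reach C, D, E, F in two steps.
B cannot reach A, C, D, E, F, G in two steps.
C reaches everyone (king).
D cannot reach C, F in two steps.
E cannot reach C, D, F in two steps.
F cannot reach C in two steps.
G cannot reach A, C, D, E, F in two steps.
Kings: C — 1.

1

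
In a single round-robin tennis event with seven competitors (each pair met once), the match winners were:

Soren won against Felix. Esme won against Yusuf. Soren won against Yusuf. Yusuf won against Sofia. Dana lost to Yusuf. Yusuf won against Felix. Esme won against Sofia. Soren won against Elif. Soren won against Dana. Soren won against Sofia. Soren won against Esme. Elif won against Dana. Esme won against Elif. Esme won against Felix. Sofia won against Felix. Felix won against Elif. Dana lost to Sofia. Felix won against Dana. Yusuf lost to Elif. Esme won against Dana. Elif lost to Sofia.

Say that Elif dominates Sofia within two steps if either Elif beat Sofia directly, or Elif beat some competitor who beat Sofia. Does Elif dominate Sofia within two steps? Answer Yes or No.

Elif did not beat Sofia directly.
Elif beat Yusuf, Dana. Of those, Yusuf beat Sofia.

Yes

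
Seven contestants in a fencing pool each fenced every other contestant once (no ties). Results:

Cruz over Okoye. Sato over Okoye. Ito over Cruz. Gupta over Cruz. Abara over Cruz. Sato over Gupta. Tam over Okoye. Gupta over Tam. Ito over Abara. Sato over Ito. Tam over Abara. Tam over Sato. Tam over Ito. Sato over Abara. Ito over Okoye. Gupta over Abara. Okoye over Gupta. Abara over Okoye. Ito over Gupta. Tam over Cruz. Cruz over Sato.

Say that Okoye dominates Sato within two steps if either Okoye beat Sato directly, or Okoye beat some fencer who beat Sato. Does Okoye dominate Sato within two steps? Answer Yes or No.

No

Okoye did not beat Sato directly.
Okoye beat Gupta, but each of them lost to Sato. No two-step path.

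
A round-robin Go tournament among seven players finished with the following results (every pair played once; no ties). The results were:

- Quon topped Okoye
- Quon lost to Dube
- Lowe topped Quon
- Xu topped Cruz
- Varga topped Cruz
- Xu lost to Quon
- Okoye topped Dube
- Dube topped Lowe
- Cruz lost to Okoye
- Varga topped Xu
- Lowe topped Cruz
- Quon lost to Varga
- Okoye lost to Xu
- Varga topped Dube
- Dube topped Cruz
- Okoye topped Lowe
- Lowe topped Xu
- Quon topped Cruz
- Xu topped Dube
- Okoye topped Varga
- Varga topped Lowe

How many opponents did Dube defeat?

Dube's results: beat Quon, Cruz, Lowe; lost to Okoye, Xu, Varga.
That is 3 wins.

3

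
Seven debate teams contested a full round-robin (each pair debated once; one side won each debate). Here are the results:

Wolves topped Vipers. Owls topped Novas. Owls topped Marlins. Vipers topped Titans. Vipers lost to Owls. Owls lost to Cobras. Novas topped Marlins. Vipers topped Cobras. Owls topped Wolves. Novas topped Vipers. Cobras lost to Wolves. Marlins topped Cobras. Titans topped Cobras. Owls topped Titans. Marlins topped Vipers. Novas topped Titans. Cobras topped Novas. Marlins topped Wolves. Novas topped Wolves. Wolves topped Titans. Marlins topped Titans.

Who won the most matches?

Owls

Win totals: Cobras 2, Vipers 2, Titans 1, Wolves 3, Novas 4, Owls 5, Marlins 4.
Owls leads with 5 wins (next highest: 4).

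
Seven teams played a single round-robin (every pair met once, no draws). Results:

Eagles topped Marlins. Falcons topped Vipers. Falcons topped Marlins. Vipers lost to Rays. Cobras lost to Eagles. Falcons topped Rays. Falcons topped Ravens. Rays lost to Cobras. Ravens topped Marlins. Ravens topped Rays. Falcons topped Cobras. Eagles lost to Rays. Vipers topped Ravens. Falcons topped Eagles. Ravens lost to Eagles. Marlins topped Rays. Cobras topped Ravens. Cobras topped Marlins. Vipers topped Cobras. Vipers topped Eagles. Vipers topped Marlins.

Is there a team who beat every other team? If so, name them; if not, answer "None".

Falcons

Falcons has 6 wins out of 6 opponents — a perfect record.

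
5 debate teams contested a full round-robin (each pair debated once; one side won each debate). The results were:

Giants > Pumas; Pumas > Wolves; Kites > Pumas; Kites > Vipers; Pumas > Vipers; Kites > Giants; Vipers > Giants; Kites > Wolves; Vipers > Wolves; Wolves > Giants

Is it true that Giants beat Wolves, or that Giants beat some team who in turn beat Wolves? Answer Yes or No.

Yes

Giants did not beat Wolves directly.
Giants beat Pumas. Of those, Pumas beat Wolves.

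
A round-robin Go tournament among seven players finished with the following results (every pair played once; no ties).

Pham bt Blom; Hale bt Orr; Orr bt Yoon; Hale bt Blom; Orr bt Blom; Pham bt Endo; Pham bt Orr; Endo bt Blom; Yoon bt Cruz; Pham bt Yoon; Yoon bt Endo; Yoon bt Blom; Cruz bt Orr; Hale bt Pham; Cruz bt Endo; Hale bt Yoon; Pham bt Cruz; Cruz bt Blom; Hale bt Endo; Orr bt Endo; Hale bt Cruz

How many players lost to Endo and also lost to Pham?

1

Endo beat: Blom.
Pham beat: Blom, Orr, Cruz, Yoon, Endo.
Both beat: Blom — 1.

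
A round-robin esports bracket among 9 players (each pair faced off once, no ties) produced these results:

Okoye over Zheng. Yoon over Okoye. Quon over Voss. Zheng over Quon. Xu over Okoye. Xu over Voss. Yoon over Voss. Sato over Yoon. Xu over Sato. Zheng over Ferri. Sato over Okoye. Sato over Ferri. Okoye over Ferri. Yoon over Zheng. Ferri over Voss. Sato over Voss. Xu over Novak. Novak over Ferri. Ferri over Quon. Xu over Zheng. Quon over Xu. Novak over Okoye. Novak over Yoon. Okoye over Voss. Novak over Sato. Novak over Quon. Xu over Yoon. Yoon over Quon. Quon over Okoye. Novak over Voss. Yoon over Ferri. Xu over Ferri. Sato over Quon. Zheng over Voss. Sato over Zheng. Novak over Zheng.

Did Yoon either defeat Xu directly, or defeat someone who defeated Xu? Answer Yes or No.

Yoon did not beat Xu directly.
Yoon beat Quon, Ferri, Voss, Zheng, Okoye. Of those, Quon beat Xu.

Yes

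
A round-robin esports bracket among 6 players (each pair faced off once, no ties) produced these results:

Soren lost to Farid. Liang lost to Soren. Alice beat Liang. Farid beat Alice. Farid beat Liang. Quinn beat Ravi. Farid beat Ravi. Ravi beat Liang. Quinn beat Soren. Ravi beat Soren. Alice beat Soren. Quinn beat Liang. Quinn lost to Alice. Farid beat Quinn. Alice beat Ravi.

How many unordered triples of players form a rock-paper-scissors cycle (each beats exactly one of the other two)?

Win totals: Soren 1, Quinn 3, Ravi 2, Alice 4, Liang 0, Farid 5.
A player with w wins dominates both others in C(w,2) triples; summing gives 0 + 3 + 1 + 6 + 0 + 10 = 20 transitive triples.
Total triples C(6,3) = 20, so cyclic triples = 20 − 20 = 0.

0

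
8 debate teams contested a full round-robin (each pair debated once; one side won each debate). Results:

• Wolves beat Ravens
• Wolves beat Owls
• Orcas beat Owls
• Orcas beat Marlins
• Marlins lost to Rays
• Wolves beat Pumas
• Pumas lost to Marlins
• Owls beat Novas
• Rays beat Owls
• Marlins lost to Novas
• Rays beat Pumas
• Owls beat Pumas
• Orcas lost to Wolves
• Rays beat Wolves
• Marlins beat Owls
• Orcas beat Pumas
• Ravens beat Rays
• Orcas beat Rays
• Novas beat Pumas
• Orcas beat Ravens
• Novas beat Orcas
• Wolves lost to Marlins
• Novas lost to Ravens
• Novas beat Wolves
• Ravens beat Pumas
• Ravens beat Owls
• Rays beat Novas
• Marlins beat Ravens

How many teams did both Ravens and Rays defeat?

Ravens beat: Owls, Novas, Rays, Pumas.
Rays beat: Marlins, Owls, Wolves, Novas, Pumas.
Both beat: Owls, Novas, Pumas — 3.

3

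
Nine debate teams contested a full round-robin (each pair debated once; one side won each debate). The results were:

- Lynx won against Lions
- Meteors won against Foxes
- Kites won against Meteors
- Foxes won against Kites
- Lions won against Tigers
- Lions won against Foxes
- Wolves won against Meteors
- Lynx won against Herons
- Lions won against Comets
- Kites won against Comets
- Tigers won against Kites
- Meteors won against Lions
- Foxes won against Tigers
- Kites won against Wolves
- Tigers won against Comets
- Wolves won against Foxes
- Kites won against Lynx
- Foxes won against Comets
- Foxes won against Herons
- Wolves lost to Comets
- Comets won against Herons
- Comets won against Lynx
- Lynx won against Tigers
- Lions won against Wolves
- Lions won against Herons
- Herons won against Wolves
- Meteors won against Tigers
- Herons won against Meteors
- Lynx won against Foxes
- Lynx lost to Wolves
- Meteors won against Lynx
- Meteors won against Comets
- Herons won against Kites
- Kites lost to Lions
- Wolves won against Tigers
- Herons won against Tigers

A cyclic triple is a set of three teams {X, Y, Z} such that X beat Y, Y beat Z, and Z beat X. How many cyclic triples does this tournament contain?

25

Win totals: Comets 3, Kites 4, Lynx 4, Herons 4, Foxes 4, Wolves 4, Tigers 2, Lions 6, Meteors 5.
A team with w wins dominates both others in C(w,2) triples; summing gives 3 + 6 + 6 + 6 + 6 + 6 + 1 + 15 + 10 = 59 transitive triples.
Total triples C(9,3) = 84, so cyclic triples = 84 − 59 = 25.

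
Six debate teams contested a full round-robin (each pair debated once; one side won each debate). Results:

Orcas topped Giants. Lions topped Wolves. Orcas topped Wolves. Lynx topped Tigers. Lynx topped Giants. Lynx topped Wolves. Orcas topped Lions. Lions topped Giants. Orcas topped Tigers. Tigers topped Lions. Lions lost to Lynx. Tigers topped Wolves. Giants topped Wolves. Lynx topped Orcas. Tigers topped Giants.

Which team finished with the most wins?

Win totals: Wolves 0, Giants 1, Orcas 4, Tigers 3, Lions 2, Lynx 5.
Lynx leads with 5 wins (next highest: 4).

Lynx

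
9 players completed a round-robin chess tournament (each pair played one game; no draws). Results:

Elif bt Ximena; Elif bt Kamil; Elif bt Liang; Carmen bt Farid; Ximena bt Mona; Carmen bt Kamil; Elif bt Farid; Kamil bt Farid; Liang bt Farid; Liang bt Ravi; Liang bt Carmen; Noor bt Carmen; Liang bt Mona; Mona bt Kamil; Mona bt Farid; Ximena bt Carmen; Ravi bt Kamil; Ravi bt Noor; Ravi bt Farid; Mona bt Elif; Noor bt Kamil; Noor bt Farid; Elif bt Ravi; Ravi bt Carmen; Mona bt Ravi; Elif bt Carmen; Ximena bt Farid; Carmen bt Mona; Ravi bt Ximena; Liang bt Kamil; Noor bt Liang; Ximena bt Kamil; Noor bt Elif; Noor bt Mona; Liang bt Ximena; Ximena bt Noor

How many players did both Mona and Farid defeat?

0

Mona beat: Kamil, Ravi, Farid, Elif.
Farid beat: no one.
No one was beaten by both.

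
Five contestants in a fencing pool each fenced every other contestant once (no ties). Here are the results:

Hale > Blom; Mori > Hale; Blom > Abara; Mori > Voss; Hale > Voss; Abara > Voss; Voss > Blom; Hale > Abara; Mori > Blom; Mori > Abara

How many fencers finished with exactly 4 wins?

1

Win totals: Hale 3, Abara 1, Mori 4, Blom 1, Voss 1.
Exactly 4: Mori — 1 fencer.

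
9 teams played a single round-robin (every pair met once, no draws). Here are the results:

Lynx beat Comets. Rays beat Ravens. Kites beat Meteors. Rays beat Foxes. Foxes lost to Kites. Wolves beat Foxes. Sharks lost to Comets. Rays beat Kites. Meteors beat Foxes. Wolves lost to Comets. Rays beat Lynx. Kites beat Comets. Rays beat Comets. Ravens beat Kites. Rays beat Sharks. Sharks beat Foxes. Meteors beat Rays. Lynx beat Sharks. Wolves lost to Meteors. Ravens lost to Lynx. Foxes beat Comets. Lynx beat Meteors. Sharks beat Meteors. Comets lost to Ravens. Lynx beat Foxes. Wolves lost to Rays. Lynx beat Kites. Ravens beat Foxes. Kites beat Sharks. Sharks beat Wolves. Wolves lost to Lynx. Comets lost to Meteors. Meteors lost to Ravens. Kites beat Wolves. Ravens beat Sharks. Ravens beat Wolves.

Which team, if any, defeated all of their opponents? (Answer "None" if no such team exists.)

Highest win total is Rays with 7 (out of 8 possible).
Rays lost to Meteors, so no team went undefeated.

None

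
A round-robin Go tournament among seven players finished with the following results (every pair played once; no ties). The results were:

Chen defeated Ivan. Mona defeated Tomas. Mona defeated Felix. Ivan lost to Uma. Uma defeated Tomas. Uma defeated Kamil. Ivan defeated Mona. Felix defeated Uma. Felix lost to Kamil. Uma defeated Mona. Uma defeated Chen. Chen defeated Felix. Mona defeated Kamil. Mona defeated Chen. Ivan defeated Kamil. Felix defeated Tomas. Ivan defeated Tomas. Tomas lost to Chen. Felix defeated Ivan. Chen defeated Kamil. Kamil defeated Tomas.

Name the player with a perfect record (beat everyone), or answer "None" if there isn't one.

None

Highest win total is Uma with 5 (out of 6 possible).
Uma lost to Felix, so no player went undefeated.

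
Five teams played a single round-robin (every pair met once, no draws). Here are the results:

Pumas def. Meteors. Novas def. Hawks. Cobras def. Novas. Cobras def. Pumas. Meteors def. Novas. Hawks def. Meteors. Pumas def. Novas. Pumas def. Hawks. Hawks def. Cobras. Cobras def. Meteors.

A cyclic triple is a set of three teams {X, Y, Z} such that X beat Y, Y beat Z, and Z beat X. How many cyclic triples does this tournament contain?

3

Of the C(5,3) = 10 triples, the cyclic ones are: {Pumas, Cobras, Hawks}; {Novas, Cobras, Hawks}; {Novas, Meteors, Hawks}.
That is 3.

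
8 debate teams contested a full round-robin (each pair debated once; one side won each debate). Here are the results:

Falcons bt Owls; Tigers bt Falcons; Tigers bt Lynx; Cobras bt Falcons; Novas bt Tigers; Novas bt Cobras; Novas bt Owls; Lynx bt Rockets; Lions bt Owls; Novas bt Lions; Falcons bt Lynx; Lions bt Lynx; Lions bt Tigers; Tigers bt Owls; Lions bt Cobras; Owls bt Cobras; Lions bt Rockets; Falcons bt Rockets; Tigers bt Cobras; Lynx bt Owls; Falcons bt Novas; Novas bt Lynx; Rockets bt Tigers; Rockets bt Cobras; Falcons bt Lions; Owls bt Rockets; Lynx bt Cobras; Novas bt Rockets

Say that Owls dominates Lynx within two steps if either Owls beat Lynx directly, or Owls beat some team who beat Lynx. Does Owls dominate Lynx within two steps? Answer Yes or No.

No

Owls did not beat Lynx directly.
Owls beat Rockets, Cobras, but each of them lost to Lynx. No two-step path.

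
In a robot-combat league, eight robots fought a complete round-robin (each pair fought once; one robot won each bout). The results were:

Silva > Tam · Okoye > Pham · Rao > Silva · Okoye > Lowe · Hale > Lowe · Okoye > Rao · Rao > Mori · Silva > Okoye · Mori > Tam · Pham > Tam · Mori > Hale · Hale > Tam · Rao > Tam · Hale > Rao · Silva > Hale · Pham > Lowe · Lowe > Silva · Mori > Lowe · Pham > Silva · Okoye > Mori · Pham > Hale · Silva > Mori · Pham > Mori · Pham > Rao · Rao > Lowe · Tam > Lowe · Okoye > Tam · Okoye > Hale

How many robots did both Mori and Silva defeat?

2

Mori beat: Lowe, Hale, Tam.
Silva beat: Hale, Okoye, Tam, Mori.
Both beat: Hale, Tam — 2.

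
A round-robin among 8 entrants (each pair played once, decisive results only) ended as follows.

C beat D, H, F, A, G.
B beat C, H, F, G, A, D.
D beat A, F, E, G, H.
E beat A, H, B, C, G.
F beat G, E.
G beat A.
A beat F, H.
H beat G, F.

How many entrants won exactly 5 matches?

Win totals: A 2, B 6, C 5, D 5, E 5, F 2, G 1, H 2.
Exactly 5: C, D, E — 3 entrants.

3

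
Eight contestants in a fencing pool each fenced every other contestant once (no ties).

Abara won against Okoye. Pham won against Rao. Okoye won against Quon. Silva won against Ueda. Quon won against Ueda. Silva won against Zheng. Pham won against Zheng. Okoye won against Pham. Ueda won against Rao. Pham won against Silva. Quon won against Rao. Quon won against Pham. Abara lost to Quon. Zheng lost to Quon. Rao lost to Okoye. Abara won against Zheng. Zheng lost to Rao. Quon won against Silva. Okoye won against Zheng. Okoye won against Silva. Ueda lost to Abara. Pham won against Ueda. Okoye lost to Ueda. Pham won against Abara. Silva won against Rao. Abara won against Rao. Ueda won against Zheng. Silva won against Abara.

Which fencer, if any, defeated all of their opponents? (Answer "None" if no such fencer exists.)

Highest win total is Quon with 6 (out of 7 possible).
Quon lost to Okoye, so no fencer went undefeated.

None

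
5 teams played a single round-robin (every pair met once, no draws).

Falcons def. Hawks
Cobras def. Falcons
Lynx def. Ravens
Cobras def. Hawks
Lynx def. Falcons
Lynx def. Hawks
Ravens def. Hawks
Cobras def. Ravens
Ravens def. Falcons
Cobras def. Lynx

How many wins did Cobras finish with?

4

Cobras' results: beat Lynx, Ravens, Falcons, Hawks; lost to no one.
That is 4 wins.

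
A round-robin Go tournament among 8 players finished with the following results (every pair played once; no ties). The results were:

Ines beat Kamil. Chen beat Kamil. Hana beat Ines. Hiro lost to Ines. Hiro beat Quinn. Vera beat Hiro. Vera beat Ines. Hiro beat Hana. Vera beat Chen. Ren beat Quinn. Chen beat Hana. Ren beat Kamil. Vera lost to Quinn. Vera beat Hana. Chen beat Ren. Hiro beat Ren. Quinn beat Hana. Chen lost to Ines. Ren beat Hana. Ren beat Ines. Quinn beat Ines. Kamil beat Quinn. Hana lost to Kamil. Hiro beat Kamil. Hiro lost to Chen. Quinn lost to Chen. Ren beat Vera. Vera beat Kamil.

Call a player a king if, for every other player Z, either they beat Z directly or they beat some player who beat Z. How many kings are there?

3

Vera reaches everyone (king).
Kamil cannot reach Ren, Hiro, Chen in two steps.
Quinn cannot reach Ren in two steps.
Hana cannot reach Vera, Quinn, Ren in two steps.
Ren reaches everyone (king).
Ines cannot reach Vera in two steps.
Hiro cannot reach Chen in two steps.
Chen reaches everyone (king).
Kings: Vera, Ren, Chen — 3.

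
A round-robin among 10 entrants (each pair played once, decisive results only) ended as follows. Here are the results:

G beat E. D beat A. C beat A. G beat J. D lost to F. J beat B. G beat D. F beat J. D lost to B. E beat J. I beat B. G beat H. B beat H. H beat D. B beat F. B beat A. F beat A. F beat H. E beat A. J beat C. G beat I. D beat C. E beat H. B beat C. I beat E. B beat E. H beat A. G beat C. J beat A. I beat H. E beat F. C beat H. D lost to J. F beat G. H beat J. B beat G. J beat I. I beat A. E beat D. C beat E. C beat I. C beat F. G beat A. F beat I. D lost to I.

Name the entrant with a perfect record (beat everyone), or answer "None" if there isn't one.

None

Highest win total is G with 7 (out of 9 possible).
G lost to B, F, so no entrant went undefeated.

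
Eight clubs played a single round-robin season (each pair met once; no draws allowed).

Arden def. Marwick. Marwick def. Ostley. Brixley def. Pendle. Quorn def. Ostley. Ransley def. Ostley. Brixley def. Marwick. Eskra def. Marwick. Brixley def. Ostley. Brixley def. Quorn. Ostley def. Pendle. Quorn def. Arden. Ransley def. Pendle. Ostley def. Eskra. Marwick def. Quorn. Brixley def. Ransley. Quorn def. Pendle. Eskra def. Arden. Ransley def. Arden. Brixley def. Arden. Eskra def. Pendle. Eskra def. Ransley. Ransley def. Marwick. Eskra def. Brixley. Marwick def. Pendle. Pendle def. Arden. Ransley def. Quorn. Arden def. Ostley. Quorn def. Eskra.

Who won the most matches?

Win totals: Pendle 1, Arden 2, Quorn 4, Eskra 5, Brixley 6, Marwick 3, Ransley 5, Ostley 2.
Brixley leads with 6 wins (next highest: 5).

Brixley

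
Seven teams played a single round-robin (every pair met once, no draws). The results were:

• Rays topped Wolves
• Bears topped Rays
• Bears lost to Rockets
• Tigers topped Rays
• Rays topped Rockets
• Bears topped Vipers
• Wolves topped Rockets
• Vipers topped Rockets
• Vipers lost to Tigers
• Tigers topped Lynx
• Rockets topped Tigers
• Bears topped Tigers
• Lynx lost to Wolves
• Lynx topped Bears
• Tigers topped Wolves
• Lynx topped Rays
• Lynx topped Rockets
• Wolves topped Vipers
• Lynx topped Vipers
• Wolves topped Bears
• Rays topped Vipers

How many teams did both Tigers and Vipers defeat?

0

Tigers beat: Wolves, Lynx, Vipers, Rays.
Vipers beat: Rockets.
No one was beaten by both.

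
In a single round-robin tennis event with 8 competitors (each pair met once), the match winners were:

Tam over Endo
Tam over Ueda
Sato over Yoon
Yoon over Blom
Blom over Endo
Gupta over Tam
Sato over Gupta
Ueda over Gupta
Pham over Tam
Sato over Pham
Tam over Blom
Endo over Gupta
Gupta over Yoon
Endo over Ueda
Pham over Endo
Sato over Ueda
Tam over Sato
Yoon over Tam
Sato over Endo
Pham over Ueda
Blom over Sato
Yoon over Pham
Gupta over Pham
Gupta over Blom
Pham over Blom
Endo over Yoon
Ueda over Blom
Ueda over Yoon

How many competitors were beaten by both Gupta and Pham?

Gupta beat: Blom, Tam, Yoon, Pham.
Pham beat: Blom, Tam, Ueda, Endo.
Both beat: Blom, Tam — 2.

2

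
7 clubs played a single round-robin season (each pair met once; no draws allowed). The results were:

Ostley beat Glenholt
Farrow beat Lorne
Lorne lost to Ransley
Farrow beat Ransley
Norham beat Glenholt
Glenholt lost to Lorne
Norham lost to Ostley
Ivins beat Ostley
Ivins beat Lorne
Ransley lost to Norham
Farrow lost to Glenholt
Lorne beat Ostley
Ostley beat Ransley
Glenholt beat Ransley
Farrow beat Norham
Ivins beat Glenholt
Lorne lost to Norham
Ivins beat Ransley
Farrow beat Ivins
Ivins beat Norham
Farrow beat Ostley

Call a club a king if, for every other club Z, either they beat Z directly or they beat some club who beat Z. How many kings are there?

Glenholt reaches everyone (king).
Ivins reaches everyone (king).
Lorne cannot reach Ivins in two steps.
Ostley cannot reach Ivins in two steps.
Farrow reaches everyone (king).
Norham cannot reach Ivins in two steps.
Ransley cannot reach Ivins, Farrow, Norham in two steps.
Kings: Glenholt, Ivins, Farrow — 3.

3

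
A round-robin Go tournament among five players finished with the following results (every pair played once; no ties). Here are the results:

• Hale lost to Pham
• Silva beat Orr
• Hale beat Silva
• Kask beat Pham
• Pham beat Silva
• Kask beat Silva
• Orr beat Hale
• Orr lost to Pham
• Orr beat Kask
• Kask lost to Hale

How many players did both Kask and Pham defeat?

1

Kask beat: Silva, Pham.
Pham beat: Hale, Orr, Silva.
Both beat: Silva — 1.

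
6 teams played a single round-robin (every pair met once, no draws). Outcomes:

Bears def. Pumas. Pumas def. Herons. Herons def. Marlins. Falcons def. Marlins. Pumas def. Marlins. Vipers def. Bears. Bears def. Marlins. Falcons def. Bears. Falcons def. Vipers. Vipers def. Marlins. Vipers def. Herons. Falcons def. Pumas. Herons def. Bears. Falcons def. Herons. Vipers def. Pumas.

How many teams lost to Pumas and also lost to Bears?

Pumas beat: Marlins, Herons.
Bears beat: Pumas, Marlins.
Both beat: Marlins — 1.

1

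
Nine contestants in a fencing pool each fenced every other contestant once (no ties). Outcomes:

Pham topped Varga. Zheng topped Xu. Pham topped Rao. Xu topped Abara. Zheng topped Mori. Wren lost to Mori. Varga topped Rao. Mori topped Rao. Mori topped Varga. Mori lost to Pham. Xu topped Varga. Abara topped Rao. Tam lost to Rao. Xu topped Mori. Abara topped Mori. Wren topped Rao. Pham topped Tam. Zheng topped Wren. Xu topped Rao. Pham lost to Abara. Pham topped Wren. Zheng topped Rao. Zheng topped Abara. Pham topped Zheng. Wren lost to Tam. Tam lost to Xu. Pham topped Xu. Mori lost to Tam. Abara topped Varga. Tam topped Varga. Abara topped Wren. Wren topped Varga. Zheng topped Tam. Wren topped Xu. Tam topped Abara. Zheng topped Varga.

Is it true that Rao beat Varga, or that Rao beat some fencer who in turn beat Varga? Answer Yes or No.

Rao did not beat Varga directly.
Rao beat Tam. Of those, Tam beat Varga.

Yes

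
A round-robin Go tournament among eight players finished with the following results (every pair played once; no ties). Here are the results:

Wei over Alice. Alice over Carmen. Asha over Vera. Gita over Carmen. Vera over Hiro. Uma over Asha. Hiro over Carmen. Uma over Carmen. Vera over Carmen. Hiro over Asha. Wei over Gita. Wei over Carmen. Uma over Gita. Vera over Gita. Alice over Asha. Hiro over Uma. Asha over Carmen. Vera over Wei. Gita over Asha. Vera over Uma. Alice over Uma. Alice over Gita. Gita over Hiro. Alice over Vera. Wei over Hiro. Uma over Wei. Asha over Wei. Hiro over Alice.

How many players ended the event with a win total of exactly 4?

3

Win totals: Asha 3, Uma 4, Hiro 4, Gita 3, Carmen 0, Alice 5, Vera 5, Wei 4.
Exactly 4: Uma, Hiro, Wei — 3 players.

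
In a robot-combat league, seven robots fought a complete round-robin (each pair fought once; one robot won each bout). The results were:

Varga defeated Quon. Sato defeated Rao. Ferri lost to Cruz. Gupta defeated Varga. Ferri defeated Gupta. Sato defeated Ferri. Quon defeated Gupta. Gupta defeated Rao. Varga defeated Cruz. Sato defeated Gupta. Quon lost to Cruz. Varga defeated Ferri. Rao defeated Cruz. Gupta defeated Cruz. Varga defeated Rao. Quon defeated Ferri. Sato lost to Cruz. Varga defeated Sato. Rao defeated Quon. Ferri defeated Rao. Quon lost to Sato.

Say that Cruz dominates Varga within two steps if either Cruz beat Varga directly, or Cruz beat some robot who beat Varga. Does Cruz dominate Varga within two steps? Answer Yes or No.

No

Cruz did not beat Varga directly.
Cruz beat Ferri, Quon, Sato, but each of them lost to Varga. No two-step path.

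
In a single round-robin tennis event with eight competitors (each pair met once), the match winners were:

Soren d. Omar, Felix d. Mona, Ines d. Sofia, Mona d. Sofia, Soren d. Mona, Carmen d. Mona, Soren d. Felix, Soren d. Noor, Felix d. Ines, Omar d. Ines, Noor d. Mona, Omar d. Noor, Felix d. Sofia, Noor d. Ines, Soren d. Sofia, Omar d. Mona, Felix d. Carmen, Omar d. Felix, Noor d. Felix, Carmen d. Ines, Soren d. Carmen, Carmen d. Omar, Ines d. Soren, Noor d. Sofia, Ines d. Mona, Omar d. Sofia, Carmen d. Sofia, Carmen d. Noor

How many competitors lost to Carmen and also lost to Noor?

3

Carmen beat: Noor, Ines, Mona, Omar, Sofia.
Noor beat: Ines, Mona, Felix, Sofia.
Both beat: Ines, Mona, Sofia — 3.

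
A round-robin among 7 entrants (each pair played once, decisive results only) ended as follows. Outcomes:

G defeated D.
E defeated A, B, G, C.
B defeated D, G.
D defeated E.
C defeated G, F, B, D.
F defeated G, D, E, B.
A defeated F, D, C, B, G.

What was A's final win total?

5

A's results: beat B, C, D, F, G; lost to E.
That is 5 wins.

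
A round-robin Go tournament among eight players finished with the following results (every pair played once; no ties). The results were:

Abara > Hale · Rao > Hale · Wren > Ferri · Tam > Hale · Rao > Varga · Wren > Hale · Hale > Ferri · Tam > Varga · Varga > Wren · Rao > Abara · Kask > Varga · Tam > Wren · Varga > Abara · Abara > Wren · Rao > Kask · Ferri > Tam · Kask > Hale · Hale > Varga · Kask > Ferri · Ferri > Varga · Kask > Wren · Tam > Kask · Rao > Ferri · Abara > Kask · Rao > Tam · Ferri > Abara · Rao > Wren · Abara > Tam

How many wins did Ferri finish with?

Ferri's results: beat Tam, Varga, Abara; lost to Kask, Wren, Hale, Rao.
That is 3 wins.

3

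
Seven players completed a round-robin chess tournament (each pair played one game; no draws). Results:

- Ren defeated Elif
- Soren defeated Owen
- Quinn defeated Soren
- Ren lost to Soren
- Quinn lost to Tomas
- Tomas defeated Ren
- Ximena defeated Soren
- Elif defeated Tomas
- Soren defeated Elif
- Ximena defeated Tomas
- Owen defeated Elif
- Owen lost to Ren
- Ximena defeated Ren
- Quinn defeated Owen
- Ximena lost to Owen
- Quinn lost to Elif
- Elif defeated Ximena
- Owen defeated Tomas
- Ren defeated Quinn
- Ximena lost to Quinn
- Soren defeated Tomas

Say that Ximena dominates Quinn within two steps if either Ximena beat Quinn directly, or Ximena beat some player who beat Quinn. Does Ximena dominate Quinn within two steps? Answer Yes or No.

Yes

Ximena did not beat Quinn directly.
Ximena beat Ren, Soren, Tomas. Of those, Ren beat Quinn.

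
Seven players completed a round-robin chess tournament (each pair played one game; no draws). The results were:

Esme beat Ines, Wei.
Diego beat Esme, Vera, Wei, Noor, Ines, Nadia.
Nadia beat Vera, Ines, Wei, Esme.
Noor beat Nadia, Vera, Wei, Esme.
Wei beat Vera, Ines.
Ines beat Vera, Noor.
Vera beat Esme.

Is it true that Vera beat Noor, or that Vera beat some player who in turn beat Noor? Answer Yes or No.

No

Vera did not beat Noor directly.
Vera beat Esme, but each of them lost to Noor. No two-step path.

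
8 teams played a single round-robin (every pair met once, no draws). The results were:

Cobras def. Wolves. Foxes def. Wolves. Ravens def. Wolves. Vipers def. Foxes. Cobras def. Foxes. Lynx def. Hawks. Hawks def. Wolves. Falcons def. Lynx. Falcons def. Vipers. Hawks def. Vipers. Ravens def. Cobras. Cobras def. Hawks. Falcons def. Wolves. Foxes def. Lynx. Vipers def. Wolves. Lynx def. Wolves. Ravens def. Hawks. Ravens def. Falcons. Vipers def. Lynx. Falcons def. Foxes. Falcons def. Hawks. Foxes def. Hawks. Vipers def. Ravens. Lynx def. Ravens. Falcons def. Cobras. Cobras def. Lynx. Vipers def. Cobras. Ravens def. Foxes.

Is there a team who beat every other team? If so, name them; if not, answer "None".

Highest win total is Falcons with 6 (out of 7 possible).
Falcons lost to Ravens, so no team went undefeated.

None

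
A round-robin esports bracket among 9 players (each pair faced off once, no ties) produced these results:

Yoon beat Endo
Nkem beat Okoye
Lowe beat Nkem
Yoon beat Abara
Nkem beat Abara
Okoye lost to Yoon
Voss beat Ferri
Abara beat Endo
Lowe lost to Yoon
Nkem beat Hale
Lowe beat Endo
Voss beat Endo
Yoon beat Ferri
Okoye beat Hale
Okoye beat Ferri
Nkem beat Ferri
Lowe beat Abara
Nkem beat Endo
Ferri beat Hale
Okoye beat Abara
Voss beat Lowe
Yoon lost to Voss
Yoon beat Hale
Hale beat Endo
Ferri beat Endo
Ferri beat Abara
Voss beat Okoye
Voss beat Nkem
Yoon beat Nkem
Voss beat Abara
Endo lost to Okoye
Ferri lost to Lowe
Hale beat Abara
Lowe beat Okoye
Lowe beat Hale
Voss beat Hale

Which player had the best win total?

Voss

Win totals: Hale 2, Nkem 5, Lowe 6, Abara 1, Okoye 4, Voss 8, Yoon 7, Endo 0, Ferri 3.
Voss leads with 8 wins (next highest: 7).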